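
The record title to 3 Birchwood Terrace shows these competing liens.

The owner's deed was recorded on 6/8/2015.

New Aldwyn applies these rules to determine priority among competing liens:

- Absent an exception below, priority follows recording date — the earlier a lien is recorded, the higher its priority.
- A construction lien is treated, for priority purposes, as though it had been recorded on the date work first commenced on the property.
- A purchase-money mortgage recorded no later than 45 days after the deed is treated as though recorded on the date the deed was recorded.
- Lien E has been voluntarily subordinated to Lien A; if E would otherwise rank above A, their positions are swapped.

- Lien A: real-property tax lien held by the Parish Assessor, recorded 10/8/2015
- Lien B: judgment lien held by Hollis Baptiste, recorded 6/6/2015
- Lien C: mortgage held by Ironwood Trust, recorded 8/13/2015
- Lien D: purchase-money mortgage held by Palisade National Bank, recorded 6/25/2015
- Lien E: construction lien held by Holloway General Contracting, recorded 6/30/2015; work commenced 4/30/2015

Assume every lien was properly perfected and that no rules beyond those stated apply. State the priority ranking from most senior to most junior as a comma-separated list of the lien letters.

First, effective dates: D was recorded within the 45-day window, so its effective date is the deed date 6/8/2015; E relates back to 4/30/2015 (work commenced).
By effective date, earliest first: E (4/30/2015), B (6/6/2015), D (6/8/2015), C (8/13/2015), A (10/8/2015).
E would otherwise be senior to A, so under the subordination agreement E and A exchange positions.

A, B, D, C, E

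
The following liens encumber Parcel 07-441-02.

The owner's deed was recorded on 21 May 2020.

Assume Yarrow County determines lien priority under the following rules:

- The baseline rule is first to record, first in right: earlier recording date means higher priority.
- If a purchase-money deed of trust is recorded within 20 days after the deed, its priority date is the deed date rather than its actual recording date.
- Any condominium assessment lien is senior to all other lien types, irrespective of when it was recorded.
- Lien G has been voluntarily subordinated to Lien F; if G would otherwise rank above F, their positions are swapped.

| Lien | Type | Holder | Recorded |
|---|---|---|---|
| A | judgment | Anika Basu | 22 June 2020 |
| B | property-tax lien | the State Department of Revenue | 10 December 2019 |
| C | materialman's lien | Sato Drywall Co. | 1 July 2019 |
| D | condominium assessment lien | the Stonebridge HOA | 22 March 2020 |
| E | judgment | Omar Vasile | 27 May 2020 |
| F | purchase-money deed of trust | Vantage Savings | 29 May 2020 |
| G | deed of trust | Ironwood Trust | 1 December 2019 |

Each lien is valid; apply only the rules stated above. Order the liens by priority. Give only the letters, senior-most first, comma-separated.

First, effective dates: F was recorded within the 20-day window, so its effective date is the deed date 21 May 2020.
As a condominium assessment lien, D is senior to every other lien.
Among the remaining liens, by effective date: C (1 July 2019), G (1 December 2019), B (10 December 2019), F (21 May 2020), E (27 May 2020), A (22 June 2020).
The subordination applies — G was senior to F — so G and F swap.

D, C, F, B, G, E, A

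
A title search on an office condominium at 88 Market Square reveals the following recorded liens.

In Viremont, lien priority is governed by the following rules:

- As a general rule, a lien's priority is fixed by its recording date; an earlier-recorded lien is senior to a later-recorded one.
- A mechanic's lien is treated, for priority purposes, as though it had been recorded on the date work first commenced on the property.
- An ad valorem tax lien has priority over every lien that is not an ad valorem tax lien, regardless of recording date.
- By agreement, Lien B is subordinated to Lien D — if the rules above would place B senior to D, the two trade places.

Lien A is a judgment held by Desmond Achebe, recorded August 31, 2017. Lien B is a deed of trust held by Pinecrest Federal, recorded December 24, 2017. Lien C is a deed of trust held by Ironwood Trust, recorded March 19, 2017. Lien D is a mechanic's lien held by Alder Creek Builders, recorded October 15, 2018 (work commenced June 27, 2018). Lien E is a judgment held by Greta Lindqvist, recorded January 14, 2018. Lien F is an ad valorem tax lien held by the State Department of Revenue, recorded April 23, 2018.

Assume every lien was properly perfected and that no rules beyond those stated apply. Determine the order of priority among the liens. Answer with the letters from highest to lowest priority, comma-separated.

First, effective dates: D relates back to June 27, 2018 (work commenced).
As an ad valorem tax lien, F is senior to every other lien.
Ordering the rest by effective date: C (March 19, 2017), A (August 31, 2017), B (December 24, 2017), E (January 14, 2018), D (June 27, 2018).
Because B would otherwise rank above D, the subordination swaps them.

F, C, A, D, E, B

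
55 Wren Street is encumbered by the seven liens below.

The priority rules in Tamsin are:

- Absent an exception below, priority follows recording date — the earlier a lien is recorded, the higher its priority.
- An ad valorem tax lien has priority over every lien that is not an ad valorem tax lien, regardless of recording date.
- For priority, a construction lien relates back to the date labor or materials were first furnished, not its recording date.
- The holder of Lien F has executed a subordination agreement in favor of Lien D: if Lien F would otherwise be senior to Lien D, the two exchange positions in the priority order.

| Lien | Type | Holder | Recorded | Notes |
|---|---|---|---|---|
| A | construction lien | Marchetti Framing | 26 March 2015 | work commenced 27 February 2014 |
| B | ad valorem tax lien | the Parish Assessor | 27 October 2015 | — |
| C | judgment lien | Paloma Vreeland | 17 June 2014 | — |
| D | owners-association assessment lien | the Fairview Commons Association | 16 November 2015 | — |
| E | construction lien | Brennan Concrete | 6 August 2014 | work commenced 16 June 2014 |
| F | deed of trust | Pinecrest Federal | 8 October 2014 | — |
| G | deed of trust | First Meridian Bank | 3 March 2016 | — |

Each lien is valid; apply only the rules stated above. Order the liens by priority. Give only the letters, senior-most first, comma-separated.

Effective dates: A's effective date is 27 February 2014, when work began; E relates back to 16 June 2014 (work commenced).
B, as an ad valorem tax lien, has superpriority and ranks first.
Among the remaining liens, by effective date: A (27 February 2014), E (16 June 2014), C (17 June 2014), F (8 October 2014), D (16 November 2015), G (3 March 2016).
F is senior to D before the subordination, so the two trade places.

B, A, E, C, D, F, G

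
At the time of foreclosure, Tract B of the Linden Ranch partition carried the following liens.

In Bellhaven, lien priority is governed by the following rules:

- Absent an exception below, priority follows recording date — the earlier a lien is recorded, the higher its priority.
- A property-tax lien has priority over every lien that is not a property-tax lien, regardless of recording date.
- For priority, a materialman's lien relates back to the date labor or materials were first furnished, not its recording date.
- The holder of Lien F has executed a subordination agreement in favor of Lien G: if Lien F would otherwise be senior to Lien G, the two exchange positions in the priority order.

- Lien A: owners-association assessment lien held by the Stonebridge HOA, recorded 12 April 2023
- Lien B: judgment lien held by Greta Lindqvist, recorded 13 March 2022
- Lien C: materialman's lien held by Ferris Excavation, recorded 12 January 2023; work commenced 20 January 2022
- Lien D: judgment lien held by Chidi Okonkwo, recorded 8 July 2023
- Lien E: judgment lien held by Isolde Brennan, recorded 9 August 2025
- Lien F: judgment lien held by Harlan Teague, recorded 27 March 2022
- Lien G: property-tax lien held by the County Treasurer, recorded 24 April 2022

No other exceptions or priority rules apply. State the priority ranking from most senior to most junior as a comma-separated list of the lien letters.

G, C, B, F, A, D, E

Adjusting effective dates: C's effective date is 20 January 2022, when work began.
G is a property-tax lien and takes priority over every other lien.
The other liens, earliest effective date first: C (20 January 2022), B (13 March 2022), F (27 March 2022), A (12 April 2023), D (8 July 2023), E (9 August 2025).
F is already junior to G, so the subordination agreement changes nothing.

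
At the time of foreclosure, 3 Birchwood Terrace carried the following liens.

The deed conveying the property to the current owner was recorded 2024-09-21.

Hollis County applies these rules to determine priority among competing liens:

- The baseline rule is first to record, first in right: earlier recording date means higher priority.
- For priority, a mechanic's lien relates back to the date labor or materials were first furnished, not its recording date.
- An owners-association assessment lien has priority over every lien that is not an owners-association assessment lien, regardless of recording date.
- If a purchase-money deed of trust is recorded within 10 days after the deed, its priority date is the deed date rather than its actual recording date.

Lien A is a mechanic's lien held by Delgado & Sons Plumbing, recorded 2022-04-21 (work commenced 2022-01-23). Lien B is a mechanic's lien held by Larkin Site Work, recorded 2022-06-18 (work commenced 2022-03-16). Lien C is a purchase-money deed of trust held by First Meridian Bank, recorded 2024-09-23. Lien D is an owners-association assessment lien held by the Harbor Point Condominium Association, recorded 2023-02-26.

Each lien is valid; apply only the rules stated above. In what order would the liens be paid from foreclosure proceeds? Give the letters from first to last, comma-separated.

D, A, B, C

Effective dates: A relates back to 2022-01-23 (work commenced); B is treated as recorded 2022-03-16, the work-commencement date; C was recorded within the 10-day window, so its effective date is the deed date 2024-09-21.
As an owners-association assessment lien, D is senior to every other lien.
Remaining liens by effective date: A (2022-01-23), B (2022-03-16), C (2024-09-21).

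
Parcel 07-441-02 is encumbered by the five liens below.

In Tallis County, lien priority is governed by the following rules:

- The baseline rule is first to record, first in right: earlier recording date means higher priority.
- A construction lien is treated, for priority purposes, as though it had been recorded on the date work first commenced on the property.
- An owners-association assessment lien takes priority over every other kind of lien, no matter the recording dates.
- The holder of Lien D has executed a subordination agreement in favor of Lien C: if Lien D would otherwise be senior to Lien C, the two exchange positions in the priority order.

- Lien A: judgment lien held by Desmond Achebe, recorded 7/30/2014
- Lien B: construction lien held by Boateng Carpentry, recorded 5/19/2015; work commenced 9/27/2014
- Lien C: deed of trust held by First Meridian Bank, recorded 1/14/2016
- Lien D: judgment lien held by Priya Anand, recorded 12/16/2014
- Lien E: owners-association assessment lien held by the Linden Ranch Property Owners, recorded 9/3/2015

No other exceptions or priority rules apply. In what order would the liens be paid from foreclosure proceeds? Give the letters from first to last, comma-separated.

Effective dates: B's effective date is 9/27/2014, when work began.
E, as an owners-association assessment lien, has superpriority and ranks first.
Ordering the rest by effective date: A (7/30/2014), B (9/27/2014), D (12/16/2014), C (1/14/2016).
D would otherwise be senior to C, so under the subordination agreement D and C exchange positions.

E, A, B, C, D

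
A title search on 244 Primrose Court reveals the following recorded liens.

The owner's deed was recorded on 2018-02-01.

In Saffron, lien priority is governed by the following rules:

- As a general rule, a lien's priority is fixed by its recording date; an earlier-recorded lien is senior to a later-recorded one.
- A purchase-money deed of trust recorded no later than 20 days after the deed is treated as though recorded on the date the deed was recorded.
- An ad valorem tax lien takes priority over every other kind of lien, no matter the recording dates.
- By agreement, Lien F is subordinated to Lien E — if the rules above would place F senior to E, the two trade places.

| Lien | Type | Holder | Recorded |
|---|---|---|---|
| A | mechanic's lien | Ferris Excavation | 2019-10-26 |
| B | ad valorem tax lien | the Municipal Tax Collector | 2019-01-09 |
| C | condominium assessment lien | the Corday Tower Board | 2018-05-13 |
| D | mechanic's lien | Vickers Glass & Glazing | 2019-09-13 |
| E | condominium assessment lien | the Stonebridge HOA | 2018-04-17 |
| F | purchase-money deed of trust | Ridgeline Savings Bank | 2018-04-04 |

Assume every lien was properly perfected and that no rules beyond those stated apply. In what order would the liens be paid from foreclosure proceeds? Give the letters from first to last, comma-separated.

Effective dates: F was recorded 62 days after the deed, outside the 20-day window, so it keeps its recording date.
B is an ad valorem tax lien and takes priority over every other lien.
Among the remaining liens, by effective date: F (2018-04-04), E (2018-04-17), C (2018-05-13), D (2019-09-13), A (2019-10-26).
F would otherwise be senior to E, so under the subordination agreement F and E exchange positions.

B, E, F, C, D, A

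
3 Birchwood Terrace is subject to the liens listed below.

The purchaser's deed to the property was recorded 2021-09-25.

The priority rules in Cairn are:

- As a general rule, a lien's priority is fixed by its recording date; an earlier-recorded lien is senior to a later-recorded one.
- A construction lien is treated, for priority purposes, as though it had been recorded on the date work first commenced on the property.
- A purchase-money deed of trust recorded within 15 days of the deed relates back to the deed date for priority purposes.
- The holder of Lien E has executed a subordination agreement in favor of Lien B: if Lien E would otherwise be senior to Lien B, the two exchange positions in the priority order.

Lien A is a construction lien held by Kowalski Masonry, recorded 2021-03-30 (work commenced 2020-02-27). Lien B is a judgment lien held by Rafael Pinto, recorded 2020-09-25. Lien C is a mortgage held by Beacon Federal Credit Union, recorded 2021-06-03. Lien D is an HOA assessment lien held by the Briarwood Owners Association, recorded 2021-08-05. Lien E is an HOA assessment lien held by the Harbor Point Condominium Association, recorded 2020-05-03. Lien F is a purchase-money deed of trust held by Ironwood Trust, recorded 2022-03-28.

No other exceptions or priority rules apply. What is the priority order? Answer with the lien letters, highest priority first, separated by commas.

A, B, E, C, D, F

Effective dates: A's effective date is 2020-02-27, when work began; F was recorded 184 days after the deed — beyond 15 days — so no relation-back applies.
Sorted by effective date: A (2020-02-27), E (2020-05-03), B (2020-09-25), C (2021-06-03), D (2021-08-05), F (2022-03-28).
The subordination applies — E was senior to B — so E and B swap.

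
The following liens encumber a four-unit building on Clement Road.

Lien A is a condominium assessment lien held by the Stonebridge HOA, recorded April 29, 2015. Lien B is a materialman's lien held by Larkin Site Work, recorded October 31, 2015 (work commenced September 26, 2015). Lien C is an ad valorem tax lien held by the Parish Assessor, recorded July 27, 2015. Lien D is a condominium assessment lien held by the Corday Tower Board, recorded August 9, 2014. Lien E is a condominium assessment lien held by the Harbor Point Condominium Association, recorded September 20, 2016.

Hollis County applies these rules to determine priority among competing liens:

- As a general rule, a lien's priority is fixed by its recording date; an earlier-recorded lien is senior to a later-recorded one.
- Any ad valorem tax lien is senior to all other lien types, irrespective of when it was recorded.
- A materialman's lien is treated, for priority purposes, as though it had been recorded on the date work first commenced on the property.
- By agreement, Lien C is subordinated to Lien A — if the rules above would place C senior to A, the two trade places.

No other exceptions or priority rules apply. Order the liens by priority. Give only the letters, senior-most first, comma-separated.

Effective dates: B relates back to September 26, 2015 (work commenced).
C is an ad valorem tax lien, so it outranks all other liens regardless of date.
The other liens, earliest effective date first: D (August 9, 2014), A (April 29, 2015), B (September 26, 2015), E (September 20, 2016).
Because C would otherwise rank above A, the subordination swaps them.

A, D, C, B, E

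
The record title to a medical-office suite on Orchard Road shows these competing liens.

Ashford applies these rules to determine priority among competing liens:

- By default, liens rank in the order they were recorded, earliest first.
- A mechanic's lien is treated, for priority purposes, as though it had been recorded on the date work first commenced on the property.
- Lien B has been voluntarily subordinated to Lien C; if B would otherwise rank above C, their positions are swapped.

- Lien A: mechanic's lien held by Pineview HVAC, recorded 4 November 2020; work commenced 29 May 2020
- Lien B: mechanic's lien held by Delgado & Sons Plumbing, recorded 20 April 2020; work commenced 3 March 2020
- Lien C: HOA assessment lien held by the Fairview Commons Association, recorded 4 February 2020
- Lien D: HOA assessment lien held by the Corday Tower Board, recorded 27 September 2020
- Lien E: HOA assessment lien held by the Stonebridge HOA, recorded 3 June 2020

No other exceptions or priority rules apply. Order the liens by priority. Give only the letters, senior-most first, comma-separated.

Effective dates: A's effective date is 29 May 2020, when work began; B relates back to 3 March 2020 (work commenced).
By effective date: C (4 February 2020), B (3 March 2020), A (29 May 2020), E (3 June 2020), D (27 September 2020).
Since B is not senior to C, the subordination leaves the order unchanged.

C, B, A, E, D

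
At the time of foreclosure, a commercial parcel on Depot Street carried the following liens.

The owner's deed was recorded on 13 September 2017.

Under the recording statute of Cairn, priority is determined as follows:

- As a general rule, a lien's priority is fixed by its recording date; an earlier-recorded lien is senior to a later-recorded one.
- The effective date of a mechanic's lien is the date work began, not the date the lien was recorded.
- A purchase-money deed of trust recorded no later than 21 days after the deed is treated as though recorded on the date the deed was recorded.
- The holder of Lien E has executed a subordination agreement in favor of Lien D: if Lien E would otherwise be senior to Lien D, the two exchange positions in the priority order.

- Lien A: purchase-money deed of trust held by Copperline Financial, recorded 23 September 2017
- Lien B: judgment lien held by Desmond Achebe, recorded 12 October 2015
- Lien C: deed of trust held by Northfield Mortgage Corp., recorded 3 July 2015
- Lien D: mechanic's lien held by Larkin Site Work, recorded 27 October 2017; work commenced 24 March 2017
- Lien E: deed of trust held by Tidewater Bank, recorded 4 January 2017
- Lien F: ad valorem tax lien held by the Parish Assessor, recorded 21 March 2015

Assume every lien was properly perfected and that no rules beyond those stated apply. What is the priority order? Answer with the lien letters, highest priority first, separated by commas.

Adjusting effective dates: A's effective date is the deed date, 13 September 2017; D is treated as recorded 24 March 2017, the work-commencement date.
Sorted by effective date: F (21 March 2015), C (3 July 2015), B (12 October 2015), E (4 January 2017), D (24 March 2017), A (13 September 2017).
Because E would otherwise rank above D, the subordination swaps them.

F, C, B, D, E, A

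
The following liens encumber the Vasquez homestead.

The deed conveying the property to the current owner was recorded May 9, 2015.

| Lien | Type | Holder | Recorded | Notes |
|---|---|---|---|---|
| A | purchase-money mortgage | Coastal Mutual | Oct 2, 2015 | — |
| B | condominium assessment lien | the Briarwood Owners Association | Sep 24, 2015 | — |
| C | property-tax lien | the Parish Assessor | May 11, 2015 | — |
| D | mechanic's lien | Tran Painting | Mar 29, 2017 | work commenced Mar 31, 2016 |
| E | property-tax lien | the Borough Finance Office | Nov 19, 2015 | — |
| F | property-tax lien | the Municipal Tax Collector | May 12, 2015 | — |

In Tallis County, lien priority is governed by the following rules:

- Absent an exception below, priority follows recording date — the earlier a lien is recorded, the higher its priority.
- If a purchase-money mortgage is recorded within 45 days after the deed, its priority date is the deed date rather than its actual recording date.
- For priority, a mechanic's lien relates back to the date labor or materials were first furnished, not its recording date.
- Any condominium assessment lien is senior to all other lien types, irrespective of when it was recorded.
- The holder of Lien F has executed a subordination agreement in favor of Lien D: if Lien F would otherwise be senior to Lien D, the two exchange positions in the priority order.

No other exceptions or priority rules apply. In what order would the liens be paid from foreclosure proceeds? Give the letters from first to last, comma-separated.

Effective dates: A was recorded 146 days after the deed — beyond 45 days — so no relation-back applies; D is treated as recorded Mar 31, 2016, the work-commencement date.
B is a condominium assessment lien, so it outranks all other liens regardless of date.
The other liens, earliest effective date first: C (May 11, 2015), F (May 12, 2015), A (Oct 2, 2015), E (Nov 19, 2015), D (Mar 31, 2016).
F is senior to D before the subordination, so the two trade places.

B, C, D, A, E, F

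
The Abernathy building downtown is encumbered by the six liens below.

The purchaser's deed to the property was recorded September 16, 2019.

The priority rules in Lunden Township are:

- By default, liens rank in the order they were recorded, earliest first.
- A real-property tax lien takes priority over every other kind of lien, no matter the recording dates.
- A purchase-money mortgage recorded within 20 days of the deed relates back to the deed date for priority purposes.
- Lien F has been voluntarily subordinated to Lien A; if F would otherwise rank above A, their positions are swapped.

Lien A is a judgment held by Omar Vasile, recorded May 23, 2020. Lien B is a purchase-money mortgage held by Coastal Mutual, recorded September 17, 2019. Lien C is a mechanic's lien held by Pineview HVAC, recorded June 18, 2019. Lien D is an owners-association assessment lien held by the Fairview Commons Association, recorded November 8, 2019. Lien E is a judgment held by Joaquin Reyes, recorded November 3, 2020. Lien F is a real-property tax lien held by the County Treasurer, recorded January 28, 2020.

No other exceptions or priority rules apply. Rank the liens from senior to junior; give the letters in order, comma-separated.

A, C, B, D, F, E

Adjusting effective dates: B relates back to the deed date September 16, 2019.
F is a real-property tax lien, so it outranks all other liens regardless of date.
The other liens, earliest effective date first: C (June 18, 2019), B (September 16, 2019), D (November 8, 2019), A (May 23, 2020), E (November 3, 2020).
F would otherwise be senior to A, so under the subordination agreement F and A exchange positions.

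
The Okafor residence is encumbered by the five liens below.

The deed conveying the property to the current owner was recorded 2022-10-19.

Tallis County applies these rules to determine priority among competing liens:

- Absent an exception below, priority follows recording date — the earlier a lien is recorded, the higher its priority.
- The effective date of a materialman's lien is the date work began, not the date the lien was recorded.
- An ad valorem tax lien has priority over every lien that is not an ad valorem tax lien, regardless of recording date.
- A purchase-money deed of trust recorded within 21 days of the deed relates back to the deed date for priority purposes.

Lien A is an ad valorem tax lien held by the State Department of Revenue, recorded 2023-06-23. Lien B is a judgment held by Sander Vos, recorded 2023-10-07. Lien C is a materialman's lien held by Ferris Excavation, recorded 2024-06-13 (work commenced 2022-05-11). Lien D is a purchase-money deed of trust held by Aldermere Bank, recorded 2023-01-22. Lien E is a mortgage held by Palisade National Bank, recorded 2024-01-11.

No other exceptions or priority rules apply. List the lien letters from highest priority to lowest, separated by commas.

A, C, D, B, E

Effective dates: C relates back to 2022-05-11 (work commenced); D missed the 21-day window (95 days after the deed), so its recording date stands.
A, as an ad valorem tax lien, has superpriority and ranks first.
Ordering the rest by effective date: C (2022-05-11), D (2023-01-22), B (2023-10-07), E (2024-01-11).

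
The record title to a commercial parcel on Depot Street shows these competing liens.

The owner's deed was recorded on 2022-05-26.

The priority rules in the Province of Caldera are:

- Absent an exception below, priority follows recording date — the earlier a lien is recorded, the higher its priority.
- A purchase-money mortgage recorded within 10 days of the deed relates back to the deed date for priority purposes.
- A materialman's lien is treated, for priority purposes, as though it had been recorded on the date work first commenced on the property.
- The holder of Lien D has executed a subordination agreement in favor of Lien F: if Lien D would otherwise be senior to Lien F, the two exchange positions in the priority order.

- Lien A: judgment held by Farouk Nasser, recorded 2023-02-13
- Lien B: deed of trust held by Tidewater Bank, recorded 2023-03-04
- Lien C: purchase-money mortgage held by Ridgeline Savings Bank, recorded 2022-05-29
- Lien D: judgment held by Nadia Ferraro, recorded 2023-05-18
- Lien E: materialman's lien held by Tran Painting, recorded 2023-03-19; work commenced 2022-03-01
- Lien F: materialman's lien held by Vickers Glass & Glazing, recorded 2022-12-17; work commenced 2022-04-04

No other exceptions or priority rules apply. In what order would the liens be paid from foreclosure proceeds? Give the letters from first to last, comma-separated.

E, F, C, A, B, D

Adjusting effective dates: C was recorded within the 10-day window, so its effective date is the deed date 2022-05-26; E is treated as recorded 2022-03-01, the work-commencement date; F relates back to 2022-04-04 (work commenced).
Ordering by effective date: E (2022-03-01), F (2022-04-04), C (2022-05-26), A (2023-02-13), B (2023-03-04), D (2023-05-18).
D already ranks below F; the subordination has no effect.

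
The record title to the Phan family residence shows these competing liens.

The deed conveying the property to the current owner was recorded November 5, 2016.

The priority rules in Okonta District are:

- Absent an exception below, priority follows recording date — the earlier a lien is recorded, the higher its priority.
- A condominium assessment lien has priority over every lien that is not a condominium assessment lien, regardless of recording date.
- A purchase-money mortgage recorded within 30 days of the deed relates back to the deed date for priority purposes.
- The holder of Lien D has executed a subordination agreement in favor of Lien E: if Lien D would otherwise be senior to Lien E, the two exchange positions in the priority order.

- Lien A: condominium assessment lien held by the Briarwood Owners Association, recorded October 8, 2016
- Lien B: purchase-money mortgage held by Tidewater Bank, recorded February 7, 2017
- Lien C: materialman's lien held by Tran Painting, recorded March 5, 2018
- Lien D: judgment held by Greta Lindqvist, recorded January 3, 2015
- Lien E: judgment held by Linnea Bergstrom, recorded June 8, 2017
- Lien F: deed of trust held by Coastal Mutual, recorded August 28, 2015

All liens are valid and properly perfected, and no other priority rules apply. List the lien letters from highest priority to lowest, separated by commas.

A, E, F, B, D, C

Effective dates after the stated exceptions: B was recorded 94 days after the deed — beyond 30 days — so no relation-back applies.
A, as a condominium assessment lien, has superpriority and ranks first.
Remaining liens by effective date: D (January 3, 2015), F (August 28, 2015), B (February 7, 2017), E (June 8, 2017), C (March 5, 2018).
The subordination applies — D was senior to E — so D and E swap.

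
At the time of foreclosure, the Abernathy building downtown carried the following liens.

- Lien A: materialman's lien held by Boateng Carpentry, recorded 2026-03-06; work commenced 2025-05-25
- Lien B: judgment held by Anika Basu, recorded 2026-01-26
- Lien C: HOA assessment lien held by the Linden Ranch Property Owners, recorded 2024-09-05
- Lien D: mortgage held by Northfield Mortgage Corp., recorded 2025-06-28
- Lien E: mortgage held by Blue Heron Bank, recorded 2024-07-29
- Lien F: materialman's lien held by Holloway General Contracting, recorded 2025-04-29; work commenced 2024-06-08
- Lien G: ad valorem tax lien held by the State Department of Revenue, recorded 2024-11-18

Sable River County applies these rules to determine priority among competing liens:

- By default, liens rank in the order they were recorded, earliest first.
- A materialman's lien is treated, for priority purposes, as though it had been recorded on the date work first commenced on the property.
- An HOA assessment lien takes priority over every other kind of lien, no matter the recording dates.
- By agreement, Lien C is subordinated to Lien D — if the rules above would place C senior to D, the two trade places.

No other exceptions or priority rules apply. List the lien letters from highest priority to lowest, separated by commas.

Effective dates after the stated exceptions: A's effective date is 2025-05-25, when work began; F relates back to 2024-06-08 (work commenced).
C is an HOA assessment lien, so it outranks all other liens regardless of date.
The other liens, earliest effective date first: F (2024-06-08), E (2024-07-29), G (2024-11-18), A (2025-05-25), D (2025-06-28), B (2026-01-26).
Because C would otherwise rank above D, the subordination swaps them.

D, F, E, G, A, C, B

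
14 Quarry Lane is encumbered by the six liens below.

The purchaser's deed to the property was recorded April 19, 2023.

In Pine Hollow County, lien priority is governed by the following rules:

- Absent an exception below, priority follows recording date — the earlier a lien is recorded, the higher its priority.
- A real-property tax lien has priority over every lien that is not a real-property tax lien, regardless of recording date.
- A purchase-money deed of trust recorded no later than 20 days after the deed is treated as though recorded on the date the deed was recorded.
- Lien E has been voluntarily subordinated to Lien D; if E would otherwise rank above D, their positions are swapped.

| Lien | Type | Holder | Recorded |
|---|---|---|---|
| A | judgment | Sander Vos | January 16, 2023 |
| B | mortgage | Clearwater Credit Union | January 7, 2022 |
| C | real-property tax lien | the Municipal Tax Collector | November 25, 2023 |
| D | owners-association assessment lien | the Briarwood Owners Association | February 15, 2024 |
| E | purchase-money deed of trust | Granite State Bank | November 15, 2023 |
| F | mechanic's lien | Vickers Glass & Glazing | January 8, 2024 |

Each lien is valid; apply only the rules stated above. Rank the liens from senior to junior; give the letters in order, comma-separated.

Effective dates after the stated exceptions: E was recorded 210 days after the deed, outside the 20-day window, so it keeps its recording date.
As a real-property tax lien, C is senior to every other lien.
Ordering the rest by effective date: B (January 7, 2022), A (January 16, 2023), E (November 15, 2023), F (January 8, 2024), D (February 15, 2024).
Because E would otherwise rank above D, the subordination swaps them.

C, B, A, D, F, E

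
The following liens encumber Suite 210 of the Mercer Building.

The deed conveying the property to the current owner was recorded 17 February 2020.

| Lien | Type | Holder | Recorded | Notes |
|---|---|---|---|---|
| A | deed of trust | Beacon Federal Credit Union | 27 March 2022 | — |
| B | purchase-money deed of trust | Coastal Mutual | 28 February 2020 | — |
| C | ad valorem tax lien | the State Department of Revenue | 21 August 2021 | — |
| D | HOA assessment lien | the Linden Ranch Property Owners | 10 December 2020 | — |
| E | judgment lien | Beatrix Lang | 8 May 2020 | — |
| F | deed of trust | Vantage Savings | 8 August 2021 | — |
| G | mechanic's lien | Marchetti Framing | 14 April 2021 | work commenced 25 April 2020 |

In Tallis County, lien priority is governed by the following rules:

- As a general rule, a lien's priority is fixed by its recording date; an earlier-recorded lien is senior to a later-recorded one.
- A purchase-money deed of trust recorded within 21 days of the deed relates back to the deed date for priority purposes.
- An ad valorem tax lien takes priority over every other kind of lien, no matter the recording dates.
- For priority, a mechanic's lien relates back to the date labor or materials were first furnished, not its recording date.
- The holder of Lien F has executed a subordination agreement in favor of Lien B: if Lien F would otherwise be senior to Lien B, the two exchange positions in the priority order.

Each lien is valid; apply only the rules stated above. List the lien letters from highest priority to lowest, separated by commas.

Effective dates after the stated exceptions: B was recorded within the 21-day window, so its effective date is the deed date 17 February 2020; G is treated as recorded 25 April 2020, the work-commencement date.
C is an ad valorem tax lien and takes priority over every other lien.
Ordering the rest by effective date: B (17 February 2020), G (25 April 2020), E (8 May 2020), D (10 December 2020), F (8 August 2021), A (27 March 2022).
F already ranks below B; the subordination has no effect.

C, B, G, E, D, F, A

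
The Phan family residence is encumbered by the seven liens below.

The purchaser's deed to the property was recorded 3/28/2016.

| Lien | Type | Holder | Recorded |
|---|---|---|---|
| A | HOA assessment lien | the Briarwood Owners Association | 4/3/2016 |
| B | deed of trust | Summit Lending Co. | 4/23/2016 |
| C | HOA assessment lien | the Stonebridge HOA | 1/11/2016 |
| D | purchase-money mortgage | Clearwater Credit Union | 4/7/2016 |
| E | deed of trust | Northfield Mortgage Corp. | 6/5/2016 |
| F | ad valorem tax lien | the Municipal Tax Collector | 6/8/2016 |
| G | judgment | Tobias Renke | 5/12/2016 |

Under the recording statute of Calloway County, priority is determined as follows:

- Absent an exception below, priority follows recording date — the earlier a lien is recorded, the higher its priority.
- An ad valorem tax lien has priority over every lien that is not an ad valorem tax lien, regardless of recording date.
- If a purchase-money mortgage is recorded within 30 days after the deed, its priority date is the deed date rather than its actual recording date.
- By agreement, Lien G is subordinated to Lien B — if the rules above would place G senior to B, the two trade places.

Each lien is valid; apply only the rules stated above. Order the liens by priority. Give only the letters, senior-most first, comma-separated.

F, C, D, A, B, G, E

First, effective dates: D was recorded within the 30-day window, so its effective date is the deed date 3/28/2016.
F is an ad valorem tax lien, so it outranks all other liens regardless of date.
Ordering the rest by effective date: C (1/11/2016), D (3/28/2016), A (4/3/2016), B (4/23/2016), G (5/12/2016), E (6/5/2016).
Since G is not senior to B, the subordination leaves the order unchanged.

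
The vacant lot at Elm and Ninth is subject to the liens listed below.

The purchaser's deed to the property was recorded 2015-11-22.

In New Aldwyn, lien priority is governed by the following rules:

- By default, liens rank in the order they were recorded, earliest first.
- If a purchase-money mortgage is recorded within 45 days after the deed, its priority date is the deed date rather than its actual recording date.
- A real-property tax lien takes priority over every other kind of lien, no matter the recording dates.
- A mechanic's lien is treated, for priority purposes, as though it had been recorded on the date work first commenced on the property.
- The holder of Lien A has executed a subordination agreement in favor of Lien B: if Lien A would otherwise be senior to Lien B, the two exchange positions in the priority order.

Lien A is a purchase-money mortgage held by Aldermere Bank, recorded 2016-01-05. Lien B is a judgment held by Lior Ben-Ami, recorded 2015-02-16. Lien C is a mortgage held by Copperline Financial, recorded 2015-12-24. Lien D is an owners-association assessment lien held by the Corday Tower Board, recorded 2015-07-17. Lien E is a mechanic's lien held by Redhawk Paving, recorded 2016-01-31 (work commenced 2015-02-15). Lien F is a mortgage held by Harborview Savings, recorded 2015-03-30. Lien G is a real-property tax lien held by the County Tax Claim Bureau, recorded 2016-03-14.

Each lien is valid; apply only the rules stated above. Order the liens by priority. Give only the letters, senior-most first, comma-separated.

First, effective dates: A's effective date is the deed date, 2015-11-22; E's effective date is 2015-02-15, when work began.
G, as a real-property tax lien, has superpriority and ranks first.
Ordering the rest by effective date: E (2015-02-15), B (2015-02-16), F (2015-03-30), D (2015-07-17), A (2015-11-22), C (2015-12-24).
A already ranks below B; the subordination has no effect.

G, E, B, F, D, A, C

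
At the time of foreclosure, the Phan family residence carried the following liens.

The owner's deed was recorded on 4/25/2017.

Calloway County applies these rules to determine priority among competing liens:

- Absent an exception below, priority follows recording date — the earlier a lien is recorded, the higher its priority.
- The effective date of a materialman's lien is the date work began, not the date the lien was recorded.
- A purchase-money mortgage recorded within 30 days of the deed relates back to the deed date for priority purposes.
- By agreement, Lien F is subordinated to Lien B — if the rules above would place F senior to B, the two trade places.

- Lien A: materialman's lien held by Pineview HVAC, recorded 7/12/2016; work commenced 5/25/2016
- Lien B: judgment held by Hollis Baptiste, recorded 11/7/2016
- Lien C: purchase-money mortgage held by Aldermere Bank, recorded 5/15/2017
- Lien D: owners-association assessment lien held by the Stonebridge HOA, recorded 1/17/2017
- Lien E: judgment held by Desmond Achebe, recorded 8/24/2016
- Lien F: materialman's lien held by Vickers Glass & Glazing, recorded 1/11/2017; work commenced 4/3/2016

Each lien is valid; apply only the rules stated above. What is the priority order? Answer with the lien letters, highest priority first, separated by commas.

B, A, E, F, D, C

Adjusting effective dates: A's effective date is 5/25/2016, when work began; C was recorded within the 30-day window, so its effective date is the deed date 4/25/2017; F is treated as recorded 4/3/2016, the work-commencement date.
By effective date, earliest first: F (4/3/2016), A (5/25/2016), E (8/24/2016), B (11/7/2016), D (1/17/2017), C (4/25/2017).
Because F would otherwise rank above B, the subordination swaps them.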